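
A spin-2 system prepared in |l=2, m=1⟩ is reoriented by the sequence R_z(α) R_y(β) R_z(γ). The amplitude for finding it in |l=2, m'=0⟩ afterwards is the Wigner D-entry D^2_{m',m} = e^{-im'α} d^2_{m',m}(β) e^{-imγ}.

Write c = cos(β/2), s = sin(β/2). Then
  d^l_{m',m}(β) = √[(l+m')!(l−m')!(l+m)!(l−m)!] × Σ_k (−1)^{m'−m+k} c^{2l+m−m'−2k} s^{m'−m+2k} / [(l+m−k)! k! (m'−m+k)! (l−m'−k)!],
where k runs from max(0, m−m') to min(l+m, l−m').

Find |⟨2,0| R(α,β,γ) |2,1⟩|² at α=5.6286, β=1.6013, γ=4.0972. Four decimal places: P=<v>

First d^2_{0,1}(β=1.6013), then the phase factors e^{-i(0)α} and e^{-i(1)γ}:
Half-angle: c=0.696240, s=0.717809. N=√(2·2·6·1)=4.898979
Admissible k: 1..2 (factorial args all ≥0)
  k=1: (−1)^0·4.8990/(2)·0.6962^3·0.7178^1 = +0.593420
  k=2: (−1)^1·4.8990/(2)·0.6962^1·0.7178^3 = -0.630756
d^2_{0,1}(1.6013) = +0.593420 -0.630756 = -0.037336
|D^2_{0,1}|² = |d^2_{0,1}(β)|² = (-0.037336)² = 0.001394 (the z-rotation phases have unit modulus)

P=0.0014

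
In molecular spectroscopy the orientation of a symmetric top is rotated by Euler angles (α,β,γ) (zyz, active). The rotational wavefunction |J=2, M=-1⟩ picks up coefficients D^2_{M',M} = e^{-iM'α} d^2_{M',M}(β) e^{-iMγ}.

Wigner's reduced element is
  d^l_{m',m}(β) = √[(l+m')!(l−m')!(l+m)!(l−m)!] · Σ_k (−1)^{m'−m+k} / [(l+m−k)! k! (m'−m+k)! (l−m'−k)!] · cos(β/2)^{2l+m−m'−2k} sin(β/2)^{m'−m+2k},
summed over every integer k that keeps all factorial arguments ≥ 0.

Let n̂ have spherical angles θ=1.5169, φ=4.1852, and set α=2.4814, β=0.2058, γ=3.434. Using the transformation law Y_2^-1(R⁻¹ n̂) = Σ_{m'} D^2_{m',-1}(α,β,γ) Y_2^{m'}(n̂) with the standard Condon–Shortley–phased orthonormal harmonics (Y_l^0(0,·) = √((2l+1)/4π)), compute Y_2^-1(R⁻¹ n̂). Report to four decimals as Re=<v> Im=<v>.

Re=-0.0030 Im=0.0196

Need the full column D^2_{m',-1} for m'=−2..2 at α=2.4814, β=0.2058, γ=3.434.
cos(β/2)=0.994710, sin(β/2)=0.102719
d^2_{-2,-1}: single k=1 term ⇒ +0.202194;  D = -0.104444+0.173130i
d^2_{-1,-1}: k∈[0..1] ⇒ +0.979009 -0.031319 = +0.947690;  D = +0.884314-0.340742i
d^2_{0,-1}: k∈[0..1] ⇒ -0.247636 +0.002641 = -0.244996;  D = +0.234596+0.070622i
d^2_{1,-1}: k∈[0..1] ⇒ +0.031319 -0.000111 = +0.031208;  D = +0.018087+0.025432i
d^2_{2,-1}: single k=0 term ⇒ -0.002156;  D = -0.000091+0.002154i
Y_2^{m'}(θ=1.5169,φ=4.1852) and Σ D·Y over m':
  (-0.1044+0.1731i)·(-0.1902-0.3349i)  (+0.8843-0.3407i)·(-0.0209+0.0359i)  (+0.2346+0.0706i)·(-0.3126+0.0000i)  (+0.0181+0.0254i)·(+0.0209+0.0359i)  (-0.0001+0.0022i)·(-0.1902+0.3349i)
Y_2^-1(R⁻¹ n̂) = -0.002988+0.019601i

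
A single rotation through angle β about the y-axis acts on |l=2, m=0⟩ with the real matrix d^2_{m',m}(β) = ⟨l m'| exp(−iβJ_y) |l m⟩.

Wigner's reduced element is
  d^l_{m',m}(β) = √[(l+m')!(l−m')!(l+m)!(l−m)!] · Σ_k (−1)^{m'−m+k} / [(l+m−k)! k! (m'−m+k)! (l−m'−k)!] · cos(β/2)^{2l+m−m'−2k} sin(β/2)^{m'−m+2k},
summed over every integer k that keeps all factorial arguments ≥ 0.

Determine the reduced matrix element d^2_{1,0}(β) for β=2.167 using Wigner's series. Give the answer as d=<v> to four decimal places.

d=0.5691

d^2_{1,0}(β=2.167) via Wigner's sum:
Half-angle: c=0.468239, s=0.883602. N=√(6·1·2·2)=4.898979
The bounds max(0,m−m')=0 and min(l+m,l−m')=1 give 2 terms
  k=0: (−1)^1·4.8990/(2)·0.4682^3·0.8836^1 = -0.222195
  k=1: (−1)^2·4.8990/(2)·0.4682^1·0.8836^3 = +0.791249
d^2_{1,0}(2.167) = -0.222195 +0.791249 = +0.569054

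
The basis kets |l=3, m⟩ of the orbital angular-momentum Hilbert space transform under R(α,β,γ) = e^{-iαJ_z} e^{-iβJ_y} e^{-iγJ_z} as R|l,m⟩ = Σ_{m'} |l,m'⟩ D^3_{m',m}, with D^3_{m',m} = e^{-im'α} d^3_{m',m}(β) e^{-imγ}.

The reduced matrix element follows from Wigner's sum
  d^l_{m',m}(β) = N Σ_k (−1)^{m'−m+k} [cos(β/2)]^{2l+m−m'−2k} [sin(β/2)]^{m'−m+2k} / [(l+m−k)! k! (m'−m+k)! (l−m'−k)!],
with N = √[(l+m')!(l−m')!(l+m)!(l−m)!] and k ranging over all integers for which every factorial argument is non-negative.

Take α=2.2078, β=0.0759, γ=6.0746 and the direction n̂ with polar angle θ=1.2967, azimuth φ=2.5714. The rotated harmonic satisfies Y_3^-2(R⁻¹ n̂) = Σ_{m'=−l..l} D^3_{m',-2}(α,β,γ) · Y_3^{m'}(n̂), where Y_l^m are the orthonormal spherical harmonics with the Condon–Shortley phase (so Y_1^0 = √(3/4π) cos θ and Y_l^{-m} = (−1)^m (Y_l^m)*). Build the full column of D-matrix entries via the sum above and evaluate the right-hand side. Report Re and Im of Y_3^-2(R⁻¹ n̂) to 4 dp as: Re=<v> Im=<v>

Re=0.1217 Im=-0.2808

Need the full column D^3_{m',-2} for m'=−3..3 at α=2.2078, β=0.0759, γ=6.0746.
cos(β/2)=0.999280, sin(β/2)=0.037941
d^3_{-3,-2}: single k=1 term ⇒ +0.092602;  D = +0.092328-0.007119i
d^3_{-2,-2}: k∈[0..1] ⇒ +0.995688 -0.007177 = +0.988511;  D = -0.647308-0.747092i
d^3_{-1,-2}: k∈[0..1] ⇒ -0.119548 +0.000345 = -0.119204;  D = +0.025994-0.116335i
d^3_{0,-2}: k∈[0..1] ⇒ +0.007862 -0.000011 = +0.007851;  D = +0.007177-0.003181i
d^3_{1,-2}: k∈[0..1] ⇒ -0.000345 +0.000000 = -0.000344;  D = +0.000299+0.000170i
d^3_{2,-2}: k∈[0..1] ⇒ +0.000010 -0.000000 = +0.000010;  D = +0.000001+0.000010i
d^3_{3,-2}: single k=0 term ⇒ -0.000000;  D = -0.000000+0.000000i
Y_3^{m'}(θ=1.2967,φ=2.5714) and Σ D·Y over m':
  (+0.0923-0.0071i)·(+0.0519-0.3686i)  (-0.6473-0.7471i)·(+0.1070+0.2330i)  (+0.0260-0.1163i)·(+0.1660+0.1064i)  (+0.0072-0.0032i)·(-0.2660+0.0000i)  (+0.0003+0.0002i)·(-0.1660+0.1064i)  (+0.0000+0.0000i)·(+0.1070-0.2330i)  (-0.0000+0.0000i)·(-0.0519-0.3686i)
Y_3^-2(R⁻¹ n̂) = +0.121701-0.280812i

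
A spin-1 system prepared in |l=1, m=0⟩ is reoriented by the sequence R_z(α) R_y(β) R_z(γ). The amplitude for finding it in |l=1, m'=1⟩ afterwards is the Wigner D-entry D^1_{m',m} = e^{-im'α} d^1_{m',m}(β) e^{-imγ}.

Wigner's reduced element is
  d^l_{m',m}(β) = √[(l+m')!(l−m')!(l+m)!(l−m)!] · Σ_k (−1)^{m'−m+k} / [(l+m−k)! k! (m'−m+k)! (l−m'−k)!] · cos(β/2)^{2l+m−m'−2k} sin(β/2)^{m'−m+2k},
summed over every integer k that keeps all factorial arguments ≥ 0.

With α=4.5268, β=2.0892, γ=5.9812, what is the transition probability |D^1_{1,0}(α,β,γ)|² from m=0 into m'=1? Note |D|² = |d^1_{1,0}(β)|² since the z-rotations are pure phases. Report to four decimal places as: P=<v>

P=0.3772

D^1_{1,0}(4.5268,2.0892,5.9812) = e^{-i·1·4.5268}·d^1_{1,0}(2.0892)·e^{-i·0·5.9812}. Compute d first:
Half-angle: c=0.502248, s=0.864724. N=√(2·1·1·1)=1.414214
k∈{0} keeps every argument non-negative
  k=0: (−1)^1·1.4142/(1)·0.5022^1·0.8647^1 = -0.614201
d^1_{1,0}(2.0892) = -0.614201
|D^1_{1,0}|² = |d^1_{1,0}(β)|² = (-0.614201)² = 0.377243 (the z-rotation phases have unit modulus)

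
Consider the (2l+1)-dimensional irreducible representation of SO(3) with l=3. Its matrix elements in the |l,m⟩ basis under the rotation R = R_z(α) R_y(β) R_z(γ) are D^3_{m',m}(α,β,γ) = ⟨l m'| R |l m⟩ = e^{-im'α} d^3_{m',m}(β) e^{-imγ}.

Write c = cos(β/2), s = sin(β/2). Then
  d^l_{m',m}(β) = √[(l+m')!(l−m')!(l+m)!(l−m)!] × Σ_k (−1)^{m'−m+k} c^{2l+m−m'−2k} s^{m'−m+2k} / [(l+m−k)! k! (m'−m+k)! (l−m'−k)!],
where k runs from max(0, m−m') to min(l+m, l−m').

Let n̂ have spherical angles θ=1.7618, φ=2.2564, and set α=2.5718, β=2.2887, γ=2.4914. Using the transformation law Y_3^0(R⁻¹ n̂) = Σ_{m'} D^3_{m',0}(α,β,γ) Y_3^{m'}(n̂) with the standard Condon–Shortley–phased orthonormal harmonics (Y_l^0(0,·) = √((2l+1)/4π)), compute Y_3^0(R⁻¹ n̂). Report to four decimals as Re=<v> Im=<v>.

Re=0.1319 Im=0.0000

Need the full column D^3_{m',0} for m'=−3..3 at α=2.5718, β=2.2887, γ=2.4914.
cos(β/2)=0.413638, sin(β/2)=0.910441
d^3_{-3,0}: single k=3 term ⇒ +0.238854;  D = +0.032995+0.236564i
d^3_{-2,0}: k∈[2..3] ⇒ +0.132907 -0.643887 = -0.510980;  D = -0.213575+0.464205i
d^3_{-1,0}: k∈[1..3] ⇒ +0.038190 -0.555046 +0.896337 = +0.379480;  D = -0.319527+0.204713i
d^3_{0,0}: k∈[0..3] ⇒ +0.005009 -0.218388 +1.058014 -0.569524 = +0.275111;  D = +0.275111+0.000000i
d^3_{1,0}: k∈[0..2] ⇒ -0.038190 +0.555046 -0.896337 = -0.379480;  D = +0.319527+0.204713i
d^3_{2,0}: k∈[0..1] ⇒ +0.132907 -0.643887 = -0.510980;  D = -0.213575-0.464205i
d^3_{3,0}: single k=0 term ⇒ -0.238854;  D = -0.032995+0.236564i
Y_3^{m'}(θ=1.7618,φ=2.2564) and Σ D·Y over m':
  (+0.0330+0.2366i)·(+0.3491-0.1844i)  (-0.2136+0.4642i)·(+0.0371-0.1833i)  (-0.3195+0.2047i)·(+0.1647+0.2013i)  (+0.2751+0.0000i)·(+0.1998+0.0000i)  (+0.3195+0.2047i)·(-0.1647+0.2013i)  (-0.2136-0.4642i)·(+0.0371+0.1833i)  (-0.0330+0.2366i)·(-0.3491-0.1844i)
Y_3^0(R⁻¹ n̂) = +0.131932-0.000000i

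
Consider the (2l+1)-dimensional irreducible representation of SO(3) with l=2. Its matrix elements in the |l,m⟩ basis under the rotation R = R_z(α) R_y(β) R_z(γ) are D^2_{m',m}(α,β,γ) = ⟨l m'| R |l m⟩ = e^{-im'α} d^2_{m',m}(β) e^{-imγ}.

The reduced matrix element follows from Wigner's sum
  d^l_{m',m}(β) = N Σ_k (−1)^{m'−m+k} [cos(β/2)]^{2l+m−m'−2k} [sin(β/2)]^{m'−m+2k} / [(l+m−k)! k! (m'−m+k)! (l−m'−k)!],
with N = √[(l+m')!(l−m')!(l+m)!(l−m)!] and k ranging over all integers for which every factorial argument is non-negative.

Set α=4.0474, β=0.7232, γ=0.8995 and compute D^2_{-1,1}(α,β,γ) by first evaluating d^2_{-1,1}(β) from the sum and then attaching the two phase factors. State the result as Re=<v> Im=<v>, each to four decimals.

First d^2_{-1,1}(β=0.7232), then the phase factors e^{-i(-1)α} and e^{-i(1)γ}:
c=cos(0.7232/2)=0.935332, s=sin(0.7232/2)=0.353771; N=√[1·6·6·1]=6.000000
k∈{2,3} keeps every argument non-negative
  k=2: (−1)^0·6.0000/(2)·0.9353^2·0.3538^2 = +0.328472
  k=3: (−1)^1·6.0000/(6)·0.9353^0·0.3538^4 = -0.015664
d^2_{-1,1}(0.7232) = +0.328472 -0.015664 = +0.312808
Phases: e^{-i·(-1)·4.0474}=-0.617050-0.786924i, e^{-i·(1)·0.8995}=+0.622002-0.783016i ⇒ D=-0.312802-0.001973i

Re=-0.3128 Im=-0.0020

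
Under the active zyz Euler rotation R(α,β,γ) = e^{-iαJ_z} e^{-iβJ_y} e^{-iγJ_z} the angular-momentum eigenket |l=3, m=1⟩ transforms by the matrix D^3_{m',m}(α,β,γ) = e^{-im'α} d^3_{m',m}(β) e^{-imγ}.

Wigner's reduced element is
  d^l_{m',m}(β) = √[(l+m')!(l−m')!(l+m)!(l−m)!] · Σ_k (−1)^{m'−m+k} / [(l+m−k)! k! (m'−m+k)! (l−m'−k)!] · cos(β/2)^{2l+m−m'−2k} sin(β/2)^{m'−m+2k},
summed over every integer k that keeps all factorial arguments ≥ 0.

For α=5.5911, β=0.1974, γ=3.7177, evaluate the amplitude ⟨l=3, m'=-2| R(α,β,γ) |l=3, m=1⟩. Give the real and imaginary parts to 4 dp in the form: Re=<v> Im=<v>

Re=0.0023 Im=0.0055

D^3_{-2,1}(5.5911,0.1974,3.7177) = e^{-i·-2·5.5911}·d^3_{-2,1}(0.1974)·e^{-i·1·3.7177}. Compute d first:
Half-angle: c=0.995133, s=0.098540. N=√(1·120·24·2)=75.894664
The bounds max(0,m−m')=3 and min(l+m,l−m')=4 give 2 terms
  k=3: (−1)^0·75.8947/(12)·0.9951^3·0.0985^3 = +0.005964
  k=4: (−1)^1·75.8947/(24)·0.9951^1·0.0985^5 = -0.000029
d^3_{-2,1}(0.1974) = +0.005964 -0.000029 = +0.005934
D = (+0.185544-0.982636i)·(+0.005934)·(-0.838590+0.544764i) = +0.002253+0.005490i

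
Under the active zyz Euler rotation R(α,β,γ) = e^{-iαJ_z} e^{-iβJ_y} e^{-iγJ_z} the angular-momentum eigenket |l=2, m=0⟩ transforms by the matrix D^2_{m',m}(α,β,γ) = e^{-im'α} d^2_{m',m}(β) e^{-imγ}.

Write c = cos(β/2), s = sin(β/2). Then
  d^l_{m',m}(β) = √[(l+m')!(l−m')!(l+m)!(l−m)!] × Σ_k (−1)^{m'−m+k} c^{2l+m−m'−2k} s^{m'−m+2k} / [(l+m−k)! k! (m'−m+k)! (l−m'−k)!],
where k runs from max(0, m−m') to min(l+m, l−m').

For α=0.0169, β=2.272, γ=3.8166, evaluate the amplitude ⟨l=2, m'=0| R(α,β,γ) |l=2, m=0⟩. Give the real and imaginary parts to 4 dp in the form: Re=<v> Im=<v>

First d^2_{0,0}(β=2.272), then the phase factors e^{-i(0)α} and e^{-i(0)γ}:
Half-angle: c=0.421226, s=0.906956. N=√(2·2·2·2)=4.000000
The bounds max(0,m−m')=0 and min(l+m,l−m')=2 give 3 terms
  k=0: (−1)^0·4.0000/(4)·0.4212^4·0.9070^0 = +0.031482
  k=1: (−1)^1·4.0000/(1)·0.4212^2·0.9070^2 = -0.583797
  k=2: (−1)^2·4.0000/(4)·0.4212^0·0.9070^4 = +0.676620
d^2_{0,0}(2.272) = +0.031482 -0.583797 +0.676620 = +0.124304
D = (+1.000000+0.000000i)·(+0.124304)·(+1.000000+0.000000i) = +0.124304+0.000000i

Re=0.1243 Im=0.0000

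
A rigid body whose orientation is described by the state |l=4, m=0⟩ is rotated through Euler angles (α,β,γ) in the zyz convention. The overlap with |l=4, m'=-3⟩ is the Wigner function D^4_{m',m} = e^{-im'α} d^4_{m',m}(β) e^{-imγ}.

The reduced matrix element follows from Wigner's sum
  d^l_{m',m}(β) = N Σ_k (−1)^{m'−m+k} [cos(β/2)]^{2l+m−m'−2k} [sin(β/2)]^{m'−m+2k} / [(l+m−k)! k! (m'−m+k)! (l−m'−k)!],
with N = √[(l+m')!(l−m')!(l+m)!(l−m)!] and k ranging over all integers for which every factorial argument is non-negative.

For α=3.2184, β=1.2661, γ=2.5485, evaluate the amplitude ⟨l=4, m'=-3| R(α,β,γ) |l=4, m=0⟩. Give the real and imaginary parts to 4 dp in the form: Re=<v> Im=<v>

Re=-0.3750 Im=-0.0880

D^4_{-3,0}(3.2184,1.2661,2.5485) = e^{-i·-3·3.2184}·d^4_{-3,0}(1.2661)·e^{-i·0·2.5485}. Compute d first:
With c≡cos(β/2)=0.806227 and s≡sin(β/2)=0.591606, N=[1·5040·24·24]^{1/2}=1703.830978
Admissible k: 3..4 (factorial args all ≥0)
  k=3: (−1)^0·1703.8310/(144)·0.8062^5·0.5916^3 = +0.834544
  k=4: (−1)^1·1703.8310/(144)·0.8062^3·0.5916^5 = -0.449366
d^4_{-3,0}(1.2661) = +0.834544 -0.449366 = +0.385178
Phases: e^{-i·(-3)·3.2184}=-0.973570-0.228388i, e^{-i·(0)·2.5485}=+1.000000+0.000000i ⇒ D=-0.374997-0.087970i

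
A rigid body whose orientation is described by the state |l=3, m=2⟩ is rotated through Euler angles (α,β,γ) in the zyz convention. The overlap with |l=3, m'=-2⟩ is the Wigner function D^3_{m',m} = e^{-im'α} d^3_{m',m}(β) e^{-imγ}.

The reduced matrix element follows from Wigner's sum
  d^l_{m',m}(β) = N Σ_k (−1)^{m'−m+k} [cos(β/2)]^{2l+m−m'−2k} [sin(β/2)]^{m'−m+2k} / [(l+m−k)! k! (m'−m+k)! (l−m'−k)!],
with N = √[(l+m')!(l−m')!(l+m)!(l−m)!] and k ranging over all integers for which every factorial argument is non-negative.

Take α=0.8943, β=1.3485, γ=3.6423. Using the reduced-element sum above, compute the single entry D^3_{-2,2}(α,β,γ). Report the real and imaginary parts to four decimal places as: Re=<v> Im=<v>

Re=0.2854 Im=0.2864

D^3_{-2,2}(0.8943,1.3485,3.6423) = e^{-i·-2·0.8943}·d^3_{-2,2}(1.3485)·e^{-i·2·3.6423}. Compute d first:
Half-angle: c=0.781175, s=0.624312. N=√(1·120·120·1)=120.000000
k∈{4,5} keeps every argument non-negative
  k=4: (−1)^0·120.0000/(24)·0.7812^2·0.6243^4 = +0.463525
  k=5: (−1)^1·120.0000/(120)·0.7812^0·0.6243^6 = -0.059212
d^3_{-2,2}(1.3485) = +0.463525 -0.059212 = +0.404313
D = (-0.216086+0.976374i)·(+0.404313)·(+0.539111-0.842235i) = +0.285381+0.286403i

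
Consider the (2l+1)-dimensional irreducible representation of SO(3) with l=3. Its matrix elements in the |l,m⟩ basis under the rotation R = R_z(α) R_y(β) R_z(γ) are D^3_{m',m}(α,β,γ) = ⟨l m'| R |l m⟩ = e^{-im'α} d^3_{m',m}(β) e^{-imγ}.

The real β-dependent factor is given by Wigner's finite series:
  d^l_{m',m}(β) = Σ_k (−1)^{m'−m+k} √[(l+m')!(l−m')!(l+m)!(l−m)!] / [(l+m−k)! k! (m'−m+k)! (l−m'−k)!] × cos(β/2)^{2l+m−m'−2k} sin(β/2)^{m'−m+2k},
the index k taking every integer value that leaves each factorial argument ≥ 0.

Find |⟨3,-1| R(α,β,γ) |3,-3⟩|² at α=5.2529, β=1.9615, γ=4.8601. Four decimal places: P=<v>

P=0.0657

D^3_{-1,-3}(5.2529,1.9615,4.8601) = e^{-i·-1·5.2529}·d^3_{-1,-3}(1.9615)·e^{-i·-3·4.8601}. Compute d first:
c=cos(1.9615/2)=0.556400, s=sin(1.9615/2)=0.830915; N=√[2·24·1·720]=185.903201
k∈{0} keeps every argument non-negative
  k=0: (−1)^2·185.9032/(48)·0.5564^4·0.8309^2 = +0.256275
d^3_{-1,-3}(1.9615) = +0.256275
|D^3_{-1,-3}|² = |d^3_{-1,-3}(β)|² = (+0.256275)² = 0.065677 (the z-rotation phases have unit modulus)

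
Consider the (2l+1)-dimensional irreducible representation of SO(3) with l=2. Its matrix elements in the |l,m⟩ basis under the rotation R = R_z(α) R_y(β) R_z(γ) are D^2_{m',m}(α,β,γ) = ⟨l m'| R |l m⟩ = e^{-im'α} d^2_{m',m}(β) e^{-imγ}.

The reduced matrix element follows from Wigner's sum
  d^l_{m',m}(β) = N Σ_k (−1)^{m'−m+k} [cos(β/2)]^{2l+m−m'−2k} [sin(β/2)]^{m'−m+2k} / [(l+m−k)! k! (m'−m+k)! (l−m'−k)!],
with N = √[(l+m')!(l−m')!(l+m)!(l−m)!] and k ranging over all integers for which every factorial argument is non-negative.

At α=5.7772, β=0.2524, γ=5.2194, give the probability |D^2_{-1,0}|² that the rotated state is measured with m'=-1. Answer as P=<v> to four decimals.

First d^2_{-1,0}(β=0.2524), then the phase factors e^{-i(-1)α} and e^{-i(0)γ}:
c=cos(0.2524/2)=0.992047, s=sin(0.2524/2)=0.125865; N=√[1·6·2·2]=4.898979
k∈{1,2} keeps every argument non-negative
  k=1: (−1)^0·4.8990/(2)·0.9920^3·0.1259^1 = +0.301009
  k=2: (−1)^1·4.8990/(2)·0.9920^1·0.1259^3 = -0.004845
d^2_{-1,0}(0.2524) = +0.301009 -0.004845 = +0.296163
|D^2_{-1,0}|² = |d^2_{-1,0}(β)|² = (+0.296163)² = 0.087713 (the z-rotation phases have unit modulus)

P=0.0877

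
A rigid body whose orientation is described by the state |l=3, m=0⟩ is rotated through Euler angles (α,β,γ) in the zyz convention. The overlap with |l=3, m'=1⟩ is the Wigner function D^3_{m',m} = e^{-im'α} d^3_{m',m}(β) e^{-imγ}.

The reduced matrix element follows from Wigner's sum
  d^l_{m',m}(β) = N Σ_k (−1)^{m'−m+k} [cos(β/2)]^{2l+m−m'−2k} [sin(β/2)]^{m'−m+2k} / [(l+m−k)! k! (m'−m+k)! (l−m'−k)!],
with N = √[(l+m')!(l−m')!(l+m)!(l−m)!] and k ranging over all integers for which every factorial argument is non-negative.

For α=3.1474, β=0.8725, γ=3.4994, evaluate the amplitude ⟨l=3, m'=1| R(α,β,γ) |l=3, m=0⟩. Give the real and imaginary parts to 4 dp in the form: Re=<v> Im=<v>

First d^3_{1,0}(β=0.8725), then the phase factors e^{-i(1)α} and e^{-i(0)γ}:
Half-angle: c=0.906343, s=0.422544. N=√(24·2·6·6)=41.569219
The bounds max(0,m−m')=0 and min(l+m,l−m')=2 give 3 terms
  k=0: (−1)^1·41.5692/(12)·0.9063^5·0.4225^1 = -0.895208
  k=1: (−1)^2·41.5692/(4)·0.9063^3·0.4225^3 = +0.583719
  k=2: (−1)^3·41.5692/(12)·0.9063^1·0.4225^5 = -0.042290
d^3_{1,0}(0.8725) = -0.895208 +0.583719 -0.042290 = -0.353780
Attach z-rotation phases: D = e^{-i(1)(3.1474)}·(-0.353780)·e^{-i(0)(3.4994)} = +0.353774-0.002055i

Re=0.3538 Im=-0.0021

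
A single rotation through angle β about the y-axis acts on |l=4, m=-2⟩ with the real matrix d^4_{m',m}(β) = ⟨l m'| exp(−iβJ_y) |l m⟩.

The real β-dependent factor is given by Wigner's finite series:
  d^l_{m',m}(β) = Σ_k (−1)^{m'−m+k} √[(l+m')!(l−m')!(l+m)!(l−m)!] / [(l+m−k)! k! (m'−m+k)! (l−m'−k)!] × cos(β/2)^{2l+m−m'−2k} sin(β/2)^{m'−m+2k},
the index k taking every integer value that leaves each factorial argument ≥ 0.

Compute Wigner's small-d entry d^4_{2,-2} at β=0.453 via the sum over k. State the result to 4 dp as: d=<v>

d^4_{2,-2}(β=0.453) via Wigner's sum:
c=cos(0.453/2)=0.974458, s=sin(0.453/2)=0.224568; N=√[720·2·2·720]=1440.000000
k: max(0,(-2)−(2))=0 … min(4+(-2),4−(2))=2
  k=0: (−1)^4·1440.0000/(96)·0.9745^4·0.2246^4 = +0.034398
  k=1: (−1)^5·1440.0000/(120)·0.9745^2·0.2246^6 = -0.001461
  k=2: (−1)^6·1440.0000/(1440)·0.9745^0·0.2246^8 = +0.000006
d^4_{2,-2}(0.453) = +0.034398 -0.001461 +0.000006 = +0.032943

d=0.0329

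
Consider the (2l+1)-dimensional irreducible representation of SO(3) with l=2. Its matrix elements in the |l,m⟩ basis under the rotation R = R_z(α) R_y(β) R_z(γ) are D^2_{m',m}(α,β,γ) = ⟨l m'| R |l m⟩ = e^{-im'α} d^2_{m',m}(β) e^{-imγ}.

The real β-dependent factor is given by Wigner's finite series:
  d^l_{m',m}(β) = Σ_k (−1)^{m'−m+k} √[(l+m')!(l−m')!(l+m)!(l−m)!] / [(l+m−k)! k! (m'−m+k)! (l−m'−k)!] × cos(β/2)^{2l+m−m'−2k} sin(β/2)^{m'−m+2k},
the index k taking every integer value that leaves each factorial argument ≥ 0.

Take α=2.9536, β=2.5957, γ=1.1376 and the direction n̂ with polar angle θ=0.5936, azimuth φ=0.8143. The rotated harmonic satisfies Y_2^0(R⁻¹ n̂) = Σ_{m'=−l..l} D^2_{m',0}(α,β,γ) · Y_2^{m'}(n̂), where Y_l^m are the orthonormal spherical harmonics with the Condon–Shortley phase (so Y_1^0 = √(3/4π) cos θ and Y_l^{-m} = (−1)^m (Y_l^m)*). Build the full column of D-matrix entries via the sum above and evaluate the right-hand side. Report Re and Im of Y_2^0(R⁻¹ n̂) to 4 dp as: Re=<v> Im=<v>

Re=0.3922 Im=0.0000

Need the full column D^2_{m',0} for m'=−2..2 at α=2.9536, β=2.5957, γ=1.1376.
cos(β/2)=0.269570, sin(β/2)=0.962981
d^2_{-2,0}: single k=2 term ⇒ +0.165064;  D = +0.153534-0.060610i
d^2_{-1,0}: k∈[1..2] ⇒ +0.046207 -0.589658 = -0.543451;  D = +0.533876-0.101564i
d^2_{0,0}: k∈[0..2] ⇒ +0.005281 -0.269549 +0.859945 = +0.595676;  D = +0.595676+0.000000i
d^2_{1,0}: k∈[0..1] ⇒ -0.046207 +0.589658 = +0.543451;  D = -0.533876-0.101564i
d^2_{2,0}: single k=0 term ⇒ +0.165064;  D = +0.153534+0.060610i
Y_2^{m'}(θ=0.5936,φ=0.8143) and Σ D·Y over m':
  (+0.1535-0.0606i)·(-0.0070-0.1207i)  (+0.5339-0.1016i)·(+0.2459-0.2605i)  (+0.5957+0.0000i)·(+0.3348+0.0000i)  (-0.5339-0.1016i)·(-0.2459-0.2605i)  (+0.1535+0.0606i)·(-0.0070+0.1207i)
Y_2^0(R⁻¹ n̂) = +0.392239-0.000000i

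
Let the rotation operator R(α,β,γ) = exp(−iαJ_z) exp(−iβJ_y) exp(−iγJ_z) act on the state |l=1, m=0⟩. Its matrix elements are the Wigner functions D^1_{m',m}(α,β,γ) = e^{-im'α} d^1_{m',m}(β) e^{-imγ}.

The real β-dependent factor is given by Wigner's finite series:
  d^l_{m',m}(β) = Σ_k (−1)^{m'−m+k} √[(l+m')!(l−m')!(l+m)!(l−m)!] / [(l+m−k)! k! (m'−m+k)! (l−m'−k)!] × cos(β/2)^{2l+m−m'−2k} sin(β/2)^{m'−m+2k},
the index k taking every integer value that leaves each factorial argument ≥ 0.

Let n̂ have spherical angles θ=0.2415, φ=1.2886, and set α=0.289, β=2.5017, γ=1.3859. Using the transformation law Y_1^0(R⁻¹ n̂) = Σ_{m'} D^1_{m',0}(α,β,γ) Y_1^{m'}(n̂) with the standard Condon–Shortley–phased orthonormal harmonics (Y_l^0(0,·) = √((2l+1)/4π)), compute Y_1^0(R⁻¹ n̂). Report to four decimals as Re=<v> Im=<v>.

Re=-0.3428 Im=0.0000

Need the full column D^1_{m',0} for m'=−1..1 at α=0.289, β=2.5017, γ=1.3859.
cos(β/2)=0.314516, sin(β/2)=0.949252
d^1_{-1,0}: single k=1 term ⇒ +0.422220;  D = +0.404710+0.120330i
d^1_{0,0}: k∈[0..1] ⇒ +0.098920 -0.901080 = -0.802160;  D = -0.802160+0.000000i
d^1_{1,0}: single k=0 term ⇒ -0.422220;  D = -0.404710+0.120330i
Y_1^{m'}(θ=0.2415,φ=1.2886) and Σ D·Y over m':
  (+0.4047+0.1203i)·(+0.0230-0.0794i)  (-0.8022+0.0000i)·(+0.4744+0.0000i)  (-0.4047+0.1203i)·(-0.0230-0.0794i)
Y_1^0(R⁻¹ n̂) = -0.342841+0.000000i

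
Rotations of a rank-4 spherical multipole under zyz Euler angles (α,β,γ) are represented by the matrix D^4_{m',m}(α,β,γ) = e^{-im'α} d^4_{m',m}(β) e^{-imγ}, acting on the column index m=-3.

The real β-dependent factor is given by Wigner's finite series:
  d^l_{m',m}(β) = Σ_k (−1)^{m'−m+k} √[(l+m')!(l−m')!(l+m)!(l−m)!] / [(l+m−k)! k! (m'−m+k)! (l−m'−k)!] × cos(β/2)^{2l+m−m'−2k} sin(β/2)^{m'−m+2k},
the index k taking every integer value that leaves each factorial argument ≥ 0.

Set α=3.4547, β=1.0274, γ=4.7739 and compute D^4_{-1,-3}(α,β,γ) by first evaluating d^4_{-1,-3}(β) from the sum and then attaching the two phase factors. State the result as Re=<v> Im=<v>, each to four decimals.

D^4_{-1,-3}(3.4547,1.0274,4.7739) = e^{-i·-1·3.4547}·d^4_{-1,-3}(1.0274)·e^{-i·-3·4.7739}. Compute d first:
With c≡cos(β/2)=0.870932 and s≡sin(β/2)=0.491403, N=[6·120·1·5040]^{1/2}=1904.940944
Admissible k: 0..1 (factorial args all ≥0)
  k=0: (−1)^2·1904.9409/(240)·0.8709^6·0.4914^2 = +0.836474
  k=1: (−1)^3·1904.9409/(144)·0.8709^4·0.4914^4 = -0.443821
d^4_{-1,-3}(1.0274) = +0.836474 -0.443821 = +0.392653
D = (-0.951381-0.308016i)·(+0.392653)·(-0.183488+0.983022i) = +0.187434-0.345028i

Re=0.1874 Im=-0.3450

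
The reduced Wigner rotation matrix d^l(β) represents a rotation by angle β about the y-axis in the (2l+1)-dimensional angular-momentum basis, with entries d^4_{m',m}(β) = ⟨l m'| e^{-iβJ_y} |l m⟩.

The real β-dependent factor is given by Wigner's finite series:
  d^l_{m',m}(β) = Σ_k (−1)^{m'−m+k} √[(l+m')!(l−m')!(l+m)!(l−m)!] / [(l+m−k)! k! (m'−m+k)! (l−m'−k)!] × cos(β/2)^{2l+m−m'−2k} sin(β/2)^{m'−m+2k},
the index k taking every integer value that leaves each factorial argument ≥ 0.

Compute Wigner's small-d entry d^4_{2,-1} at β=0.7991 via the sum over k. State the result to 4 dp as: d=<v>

d=-0.4099

d^4_{2,-1}(β=0.7991) via Wigner's sum:
With c≡cos(β/2)=0.921236 and s≡sin(β/2)=0.389004, N=[720·2·6·120]^{1/2}=1018.233765
Admissible k: 0..2 (factorial args all ≥0)
  k=0: (−1)^3·1018.2338/(72)·0.9212^5·0.3890^3 = -0.552372
  k=1: (−1)^4·1018.2338/(48)·0.9212^3·0.3890^5 = +0.147737
  k=2: (−1)^5·1018.2338/(240)·0.9212^1·0.3890^7 = -0.005268
d^4_{2,-1}(0.7991) = -0.552372 +0.147737 -0.005268 = -0.409903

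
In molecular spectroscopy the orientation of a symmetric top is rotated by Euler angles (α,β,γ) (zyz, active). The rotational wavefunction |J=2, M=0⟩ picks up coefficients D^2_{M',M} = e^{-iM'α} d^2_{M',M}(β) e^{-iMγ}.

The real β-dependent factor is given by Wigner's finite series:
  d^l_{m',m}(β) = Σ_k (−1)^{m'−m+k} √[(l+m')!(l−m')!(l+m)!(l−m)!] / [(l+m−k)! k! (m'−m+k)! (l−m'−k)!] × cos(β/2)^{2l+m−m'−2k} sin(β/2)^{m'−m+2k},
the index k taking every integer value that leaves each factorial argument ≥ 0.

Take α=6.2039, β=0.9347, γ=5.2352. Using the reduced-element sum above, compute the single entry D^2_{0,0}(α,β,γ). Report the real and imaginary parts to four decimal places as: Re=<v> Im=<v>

D^2_{0,0}(6.2039,0.9347,5.2352) = e^{-i·0·6.2039}·d^2_{0,0}(0.9347)·e^{-i·0·5.2352}. Compute d first:
c=cos(0.9347/2)=0.892765, s=sin(0.9347/2)=0.450522; N=√[2·2·2·2]=4.000000
k∈{0,1,2} keeps every argument non-negative
  k=0: (−1)^0·4.0000/(4)·0.8928^4·0.4505^0 = +0.635257
  k=1: (−1)^1·4.0000/(1)·0.8928^2·0.4505^2 = -0.647093
  k=2: (−1)^2·4.0000/(4)·0.8928^0·0.4505^4 = +0.041197
d^2_{0,0}(0.9347) = +0.635257 -0.647093 +0.041197 = +0.029361
Phases: e^{-i·(0)·6.2039}=+1.000000+0.000000i, e^{-i·(0)·5.2352}=+1.000000+0.000000i ⇒ D=+0.029361+0.000000i

Re=0.0294 Im=0.0000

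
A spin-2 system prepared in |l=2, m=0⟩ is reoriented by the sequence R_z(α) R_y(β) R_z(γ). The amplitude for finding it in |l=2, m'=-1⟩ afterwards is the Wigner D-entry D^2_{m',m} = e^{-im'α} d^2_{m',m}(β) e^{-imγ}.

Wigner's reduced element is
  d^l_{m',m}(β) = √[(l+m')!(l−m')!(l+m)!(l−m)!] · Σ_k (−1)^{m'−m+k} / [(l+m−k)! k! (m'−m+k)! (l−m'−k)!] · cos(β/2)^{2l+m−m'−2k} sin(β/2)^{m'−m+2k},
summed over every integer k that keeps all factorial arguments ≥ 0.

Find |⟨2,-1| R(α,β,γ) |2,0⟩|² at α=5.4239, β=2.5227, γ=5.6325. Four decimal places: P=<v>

P=0.3349

First d^2_{-1,0}(β=2.5227), then the phase factors e^{-i(-1)α} and e^{-i(0)γ}:
With c≡cos(β/2)=0.304531 and s≡sin(β/2)=0.952502, N=[1·6·2·2]^{1/2}=4.898979
k: max(0,(0)−(-1))=1 … min(2+(0),2−(-1))=2
  k=1: (−1)^0·4.8990/(2)·0.3045^3·0.9525^1 = +0.065893
  k=2: (−1)^1·4.8990/(2)·0.3045^1·0.9525^3 = -0.644623
d^2_{-1,0}(2.5227) = +0.065893 -0.644623 = -0.578730
|D^2_{-1,0}|² = |d^2_{-1,0}(β)|² = (-0.578730)² = 0.334929 (the z-rotation phases have unit modulus)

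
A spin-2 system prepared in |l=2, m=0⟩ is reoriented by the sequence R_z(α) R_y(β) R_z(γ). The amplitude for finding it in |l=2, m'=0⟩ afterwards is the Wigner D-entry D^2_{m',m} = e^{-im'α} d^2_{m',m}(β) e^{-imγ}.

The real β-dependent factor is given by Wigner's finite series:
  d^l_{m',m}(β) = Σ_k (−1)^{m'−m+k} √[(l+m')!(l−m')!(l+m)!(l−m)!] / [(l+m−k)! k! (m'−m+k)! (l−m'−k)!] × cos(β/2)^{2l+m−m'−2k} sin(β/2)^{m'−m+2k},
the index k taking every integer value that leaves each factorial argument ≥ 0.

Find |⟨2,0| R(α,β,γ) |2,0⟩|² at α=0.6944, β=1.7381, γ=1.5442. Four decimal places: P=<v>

P=0.2101

First d^2_{0,0}(β=1.7381), then the phase factors e^{-i(0)α} and e^{-i(0)γ}:
c=cos(1.7381/2)=0.645552, s=sin(1.7381/2)=0.763716; N=√[2·2·2·2]=4.000000
k: max(0,(0)−(0))=0 … min(2+(0),2−(0))=2
  k=0: (−1)^0·4.0000/(4)·0.6456^4·0.7637^0 = +0.173670
  k=1: (−1)^1·4.0000/(1)·0.6456^2·0.7637^2 = -0.972270
  k=2: (−1)^2·4.0000/(4)·0.6456^0·0.7637^4 = +0.340195
d^2_{0,0}(1.7381) = +0.173670 -0.972270 +0.340195 = -0.458404
|D^2_{0,0}|² = |d^2_{0,0}(β)|² = (-0.458404)² = 0.210135 (the z-rotation phases have unit modulus)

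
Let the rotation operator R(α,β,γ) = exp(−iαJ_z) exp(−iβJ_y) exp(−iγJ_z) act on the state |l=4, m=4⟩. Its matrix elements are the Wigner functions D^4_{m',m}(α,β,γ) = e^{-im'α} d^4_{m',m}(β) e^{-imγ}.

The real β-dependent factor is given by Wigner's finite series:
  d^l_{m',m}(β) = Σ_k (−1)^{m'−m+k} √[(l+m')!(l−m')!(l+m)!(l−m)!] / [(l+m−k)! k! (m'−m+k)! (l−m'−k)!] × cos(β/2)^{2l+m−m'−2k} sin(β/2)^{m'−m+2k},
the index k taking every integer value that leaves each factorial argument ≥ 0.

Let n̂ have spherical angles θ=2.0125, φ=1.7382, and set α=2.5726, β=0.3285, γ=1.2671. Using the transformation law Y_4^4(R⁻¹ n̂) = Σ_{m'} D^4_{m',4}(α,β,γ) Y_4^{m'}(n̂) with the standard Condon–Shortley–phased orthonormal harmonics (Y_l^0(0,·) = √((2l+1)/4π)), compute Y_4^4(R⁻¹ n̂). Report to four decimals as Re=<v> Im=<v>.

Re=-0.0931 Im=-0.3940

Need the full column D^4_{m',4} for m'=−4..4 at α=2.5726, β=0.3285, γ=1.2671.
cos(β/2)=0.986541, sin(β/2)=0.163512
d^4_{-4,4}: single k=8 term ⇒ +0.000001;  D = +0.000000-0.000000i
d^4_{-3,4}: single k=7 term ⇒ +0.000009;  D = -0.000008+0.000004i
d^4_{-2,4}: single k=6 term ⇒ +0.000098;  D = +0.000098+0.000008i
d^4_{-1,4}: single k=5 term ⇒ +0.000840;  D = -0.000671-0.000505i
d^4_{0,4}: single k=4 term ⇒ +0.005665;  D = +0.001975+0.005310i
d^4_{1,4}: single k=3 term ⇒ +0.030572;  D = +0.006462-0.029881i
d^4_{2,4}: single k=2 term ⇒ +0.130428;  D = -0.091911+0.092542i
d^4_{3,4}: single k=1 term ⇒ +0.420632;  D = +0.410510-0.091724i
d^4_{4,4}: single k=0 term ⇒ +0.897268;  D = -0.843126-0.306966i
Y_4^{m'}(θ=2.0125,φ=1.7382) and Σ D·Y over m':
  (+0.0000-0.0000i)·(+0.2317-0.1835i)  (-0.0000+0.0000i)·(-0.1903-0.3465i)  (+0.0001+0.0000i)·(-0.0721+0.0251i)  (-0.0007-0.0005i)·(-0.0524-0.3102i)  (+0.0020+0.0053i)·(-0.1389+0.0000i)  (+0.0065-0.0299i)·(+0.0524-0.3102i)  (-0.0919+0.0925i)·(-0.0721-0.0251i)  (+0.4105-0.0917i)·(+0.1903-0.3465i)  (-0.8431-0.3070i)·(+0.2317+0.1835i)
Y_4^4(R⁻¹ n̂) = -0.093128-0.393952i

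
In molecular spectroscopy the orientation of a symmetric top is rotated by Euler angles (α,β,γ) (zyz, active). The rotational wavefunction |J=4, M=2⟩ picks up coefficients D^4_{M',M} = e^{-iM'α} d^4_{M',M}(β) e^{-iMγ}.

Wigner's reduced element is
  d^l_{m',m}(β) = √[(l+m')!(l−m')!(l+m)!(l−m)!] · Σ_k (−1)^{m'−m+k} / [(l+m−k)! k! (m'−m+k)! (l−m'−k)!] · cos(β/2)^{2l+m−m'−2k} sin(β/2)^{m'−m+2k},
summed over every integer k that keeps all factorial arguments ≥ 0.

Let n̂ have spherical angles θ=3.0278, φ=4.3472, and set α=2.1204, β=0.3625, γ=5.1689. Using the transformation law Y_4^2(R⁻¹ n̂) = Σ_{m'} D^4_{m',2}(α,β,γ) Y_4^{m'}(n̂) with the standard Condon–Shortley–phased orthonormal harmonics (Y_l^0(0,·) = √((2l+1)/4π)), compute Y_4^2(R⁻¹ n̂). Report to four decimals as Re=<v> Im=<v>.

Need the full column D^4_{m',2} for m'=−4..4 at α=2.1204, β=0.3625, γ=5.1689.
cos(β/2)=0.983619, sin(β/2)=0.180259
d^4_{-4,2}: single k=6 term ⇒ +0.000176;  D = -0.000049-0.000169i
d^4_{-3,2}: k∈[5..6] ⇒ +0.002033 -0.000023 = +0.002010;  D = -0.001349+0.001490i
d^4_{-2,2}: k∈[4..6] ⇒ +0.014825 -0.000398 +0.000001 = +0.014428;  D = +0.014178+0.002671i
d^4_{-1,2}: k∈[3..5] ⇒ +0.076268 -0.003842 +0.000026 = +0.072452;  D = -0.025754-0.067720i
d^4_{0,2}: k∈[2..4] ⇒ +0.279176 -0.025003 +0.000315 = +0.254488;  D = -0.155583+0.201390i
d^4_{1,2}: k∈[1..3] ⇒ +0.681275 -0.114402 +0.002561 = +0.569435;  D = +0.566106+0.061476i
d^4_{2,2}: k∈[0..2] ⇒ +0.876225 -0.353133 +0.014825 = +0.537917;  D = -0.229817-0.486353i
d^4_{3,2}: k∈[0..1] ⇒ -0.600828 +0.060536 = -0.540292;  D = +0.295985-0.452006i
d^4_{4,2}: single k=0 term ⇒ +0.155717;  D = +0.155646+0.004695i
Y_4^{m'}(θ=3.0278,φ=4.3472) and Σ D·Y over m':
  (-0.0000-0.0002i)·(+0.0000+0.0001i)  (-0.0013+0.0015i)·(-0.0016+0.0008i)  (+0.0142+0.0027i)·(-0.0190-0.0170i)  (-0.0258-0.0677i)·(+0.0745-0.1949i)  (-0.1556+0.2014i)·(+0.7923+0.0000i)  (+0.5661+0.0615i)·(-0.0745-0.1949i)  (-0.2298-0.4864i)·(-0.0190+0.0170i)  (+0.2960-0.4520i)·(+0.0016+0.0008i)  (+0.1556+0.0047i)·(+0.0000-0.0001i)
Y_4^2(R⁻¹ n̂) = -0.155329+0.049160i

Re=-0.1553 Im=0.0492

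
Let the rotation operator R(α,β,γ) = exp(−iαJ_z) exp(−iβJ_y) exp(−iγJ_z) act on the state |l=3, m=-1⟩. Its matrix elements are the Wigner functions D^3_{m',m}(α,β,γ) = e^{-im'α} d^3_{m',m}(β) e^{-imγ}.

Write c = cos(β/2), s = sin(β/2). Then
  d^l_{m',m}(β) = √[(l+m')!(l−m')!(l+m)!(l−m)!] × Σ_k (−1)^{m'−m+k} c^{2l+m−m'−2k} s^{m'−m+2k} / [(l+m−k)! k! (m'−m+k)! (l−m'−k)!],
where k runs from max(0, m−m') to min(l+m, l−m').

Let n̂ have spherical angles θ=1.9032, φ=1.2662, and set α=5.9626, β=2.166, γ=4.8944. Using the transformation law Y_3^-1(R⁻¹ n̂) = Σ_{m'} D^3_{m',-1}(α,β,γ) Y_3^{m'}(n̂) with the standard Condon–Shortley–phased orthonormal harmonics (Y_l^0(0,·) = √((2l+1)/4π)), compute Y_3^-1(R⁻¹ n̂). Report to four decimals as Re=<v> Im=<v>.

Re=0.2428 Im=0.1230

Need the full column D^3_{m',-1} for m'=−3..3 at α=5.9626, β=2.166, γ=4.8944.
cos(β/2)=0.468680, sin(β/2)=0.883368
d^3_{-3,-1}: single k=2 term ⇒ +0.145826;  D = -0.102530-0.103696i
d^3_{-2,-1}: k∈[1..2] ⇒ +0.063172 -0.448833 = -0.385661;  D = +0.170923+0.345716i
d^3_{-1,-1}: k∈[0..2] ⇒ +0.010599 -0.301218 +0.802548 = +0.511930;  D = -0.070713-0.507022i
d^3_{0,-1}: k∈[0..2] ⇒ -0.069202 +0.737508 -0.873324 = -0.205017;  D = -0.037110+0.201630i
d^3_{1,-1}: k∈[0..2] ⇒ +0.225913 -1.070064 +0.475170 = -0.368981;  D = -0.177739+0.323351i
d^3_{2,-1}: k∈[0..1] ⇒ -0.448833 +0.797232 = +0.348399;  D = +0.255485-0.236873i
d^3_{3,-1}: single k=0 term ⇒ +0.518043;  D = +0.471522-0.214557i
Y_3^{m'}(θ=1.9032,φ=1.2662) and Σ D·Y over m':
  (-0.1025-0.1037i)·(-0.2790+0.2152i)  (+0.1709+0.3457i)·(+0.2444+0.1705i)  (-0.0707-0.5070i)·(-0.0428+0.1363i)  (-0.0371+0.2016i)·(+0.3005+0.0000i)  (-0.1777+0.3234i)·(+0.0428+0.1363i)  (+0.2555-0.2369i)·(+0.2444-0.1705i)  (+0.4715-0.2146i)·(+0.2790+0.2152i)
Y_3^-1(R⁻¹ n̂) = +0.242835+0.122966i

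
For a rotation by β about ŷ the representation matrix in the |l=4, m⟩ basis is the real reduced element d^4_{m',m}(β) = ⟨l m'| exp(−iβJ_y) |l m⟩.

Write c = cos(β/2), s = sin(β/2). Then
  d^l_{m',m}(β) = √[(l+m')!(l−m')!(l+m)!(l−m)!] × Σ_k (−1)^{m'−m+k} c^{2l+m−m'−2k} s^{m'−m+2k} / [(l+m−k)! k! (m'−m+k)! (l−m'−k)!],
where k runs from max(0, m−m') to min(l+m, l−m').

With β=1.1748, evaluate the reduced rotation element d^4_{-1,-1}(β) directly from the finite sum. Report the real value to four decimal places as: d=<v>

d^4_{-1,-1}(β=1.1748) via Wigner's sum:
Half-angle: c=0.832384, s=0.554199. N=√(6·120·6·120)=720.000000
The bounds max(0,m−m')=0 and min(l+m,l−m')=3 give 4 terms
  k=0: (−1)^0·720.0000/(720)·0.8324^8·0.5542^0 = +0.230458
  k=1: (−1)^1·720.0000/(48)·0.8324^6·0.5542^2 = -1.532378
  k=2: (−1)^2·720.0000/(24)·0.8324^4·0.5542^4 = +1.358561
  k=3: (−1)^3·720.0000/(72)·0.8324^2·0.5542^6 = -0.200743
d^4_{-1,-1}(1.1748) = +0.230458 -1.532378 +1.358561 -0.200743 = -0.144103

d=-0.1441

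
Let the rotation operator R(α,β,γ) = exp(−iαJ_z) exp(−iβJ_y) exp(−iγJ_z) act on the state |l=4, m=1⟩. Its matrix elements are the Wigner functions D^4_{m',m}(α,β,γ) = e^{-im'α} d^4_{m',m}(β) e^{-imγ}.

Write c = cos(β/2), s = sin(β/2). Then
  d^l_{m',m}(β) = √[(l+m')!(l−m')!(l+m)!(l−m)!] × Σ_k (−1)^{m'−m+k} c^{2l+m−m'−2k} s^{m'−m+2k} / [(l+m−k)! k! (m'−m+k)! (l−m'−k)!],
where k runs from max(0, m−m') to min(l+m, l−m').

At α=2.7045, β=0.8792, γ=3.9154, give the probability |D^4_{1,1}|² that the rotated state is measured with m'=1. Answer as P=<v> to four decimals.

First d^4_{1,1}(β=0.8792), then the phase factors e^{-i(1)α} and e^{-i(1)γ}:
Half-angle: c=0.904922, s=0.425578. N=√(120·6·120·6)=720.000000
k∈{0,1,2,3} keeps every argument non-negative
  k=0: (−1)^0·720.0000/(720)·0.9049^8·0.4256^0 = +0.449665
  k=1: (−1)^1·720.0000/(48)·0.9049^6·0.4256^2 = -1.491817
  k=2: (−1)^2·720.0000/(24)·0.9049^4·0.4256^4 = +0.659904
  k=3: (−1)^3·720.0000/(72)·0.9049^2·0.4256^6 = -0.048651
d^4_{1,1}(0.8792) = +0.449665 -1.491817 +0.659904 -0.048651 = -0.430899
|D^4_{1,1}|² = |d^4_{1,1}(β)|² = (-0.430899)² = 0.185674 (the z-rotation phases have unit modulus)

P=0.1857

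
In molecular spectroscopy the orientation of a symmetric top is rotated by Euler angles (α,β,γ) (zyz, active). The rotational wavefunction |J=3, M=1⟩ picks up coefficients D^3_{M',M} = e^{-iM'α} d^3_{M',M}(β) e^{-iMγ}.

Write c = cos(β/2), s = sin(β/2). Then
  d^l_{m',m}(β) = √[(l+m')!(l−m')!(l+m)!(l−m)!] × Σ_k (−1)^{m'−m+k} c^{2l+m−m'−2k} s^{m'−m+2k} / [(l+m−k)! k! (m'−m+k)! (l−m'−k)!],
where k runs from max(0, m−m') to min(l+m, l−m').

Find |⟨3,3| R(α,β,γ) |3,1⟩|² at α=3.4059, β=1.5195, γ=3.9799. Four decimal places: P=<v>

P=0.2577

Split into d^3_{3,1}(β=1.5195) × two z-phases.
c=cos(1.5195/2)=0.725008, s=sin(1.5195/2)=0.688740; N=√[720·1·24·2]=185.903201
The bounds max(0,m−m')=0 and min(l+m,l−m')=0 give 1 term
  k=0: (−1)^2·185.9032/(48)·0.7250^4·0.6887^2 = +0.507608
d^3_{3,1}(1.5195) = +0.507608
|D^3_{3,1}|² = |d^3_{3,1}(β)|² = (+0.507608)² = 0.257666 (the z-rotation phases have unit modulus)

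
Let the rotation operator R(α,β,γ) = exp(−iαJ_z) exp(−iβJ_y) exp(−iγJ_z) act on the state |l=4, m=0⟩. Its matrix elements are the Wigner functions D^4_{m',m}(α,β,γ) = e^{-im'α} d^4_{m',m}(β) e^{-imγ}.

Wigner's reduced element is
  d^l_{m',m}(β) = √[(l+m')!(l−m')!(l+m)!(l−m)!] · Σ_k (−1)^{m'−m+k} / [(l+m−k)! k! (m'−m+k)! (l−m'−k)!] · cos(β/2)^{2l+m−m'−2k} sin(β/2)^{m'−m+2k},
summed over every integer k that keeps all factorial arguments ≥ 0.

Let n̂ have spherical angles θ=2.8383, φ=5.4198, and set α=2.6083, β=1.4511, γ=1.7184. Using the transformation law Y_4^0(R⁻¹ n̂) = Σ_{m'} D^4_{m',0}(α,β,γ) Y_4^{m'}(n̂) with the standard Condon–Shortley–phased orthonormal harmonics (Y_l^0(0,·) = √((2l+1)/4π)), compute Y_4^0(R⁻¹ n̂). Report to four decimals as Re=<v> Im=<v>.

Re=-0.0868 Im=0.0000

Need the full column D^4_{m',0} for m'=−4..4 at α=2.6083, β=1.4511, γ=1.7184.
cos(β/2)=0.748135, sin(β/2)=0.663547
d^4_{-4,0}: single k=4 term ⇒ +0.508106;  D = -0.270921-0.429854i
d^4_{-3,0}: k∈[3..4] ⇒ +0.810173 -0.637326 = +0.172847;  D = +0.005026+0.172774i
d^4_{-2,0}: k∈[2..4] ⇒ +0.732391 -1.536370 +0.453222 = -0.350757;  D = -0.169456+0.307107i
d^4_{-1,0}: k∈[1..4] ⇒ +0.389265 -1.837300 +1.445320 -0.189495 = -0.192210;  D = +0.165519-0.097714i
d^4_{0,0}: k∈[0..4] ⇒ +0.098138 -1.235213 +2.186292 -0.764381 +0.037581 = +0.322419;  D = +0.322419+0.000000i
d^4_{1,0}: k∈[0..3] ⇒ -0.389265 +1.837300 -1.445320 +0.189495 = +0.192210;  D = -0.165519-0.097714i
d^4_{2,0}: k∈[0..2] ⇒ +0.732391 -1.536370 +0.453222 = -0.350757;  D = -0.169456-0.307107i
d^4_{3,0}: k∈[0..1] ⇒ -0.810173 +0.637326 = -0.172847;  D = -0.005026+0.172774i
d^4_{4,0}: single k=0 term ⇒ +0.508106;  D = -0.270921+0.429854i
Y_4^{m'}(θ=2.8383,φ=5.4198) and Σ D·Y over m':
  (-0.2709-0.4299i)·(-0.0034-0.0011i)  (+0.0050+0.1728i)·(+0.0271-0.0167i)  (-0.1695+0.3071i)·(-0.0249+0.1585i)  (+0.1655-0.0977i)·(-0.2958-0.3460i)  (+0.3224+0.0000i)·(+0.4983+0.0000i)  (-0.1655-0.0977i)·(+0.2958-0.3460i)  (-0.1695-0.3071i)·(-0.0249-0.1585i)  (-0.0050+0.1728i)·(-0.0271-0.0167i)  (-0.2709+0.4299i)·(-0.0034+0.0011i)
Y_4^0(R⁻¹ n̂) = -0.086836-0.000000i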